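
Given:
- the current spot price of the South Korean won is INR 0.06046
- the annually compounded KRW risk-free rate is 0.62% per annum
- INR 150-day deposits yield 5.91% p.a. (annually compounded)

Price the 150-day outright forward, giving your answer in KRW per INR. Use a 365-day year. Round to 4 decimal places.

16.1952

T = 150/365 years.
Growth of 1 INR over T: (1 + 0.0591)^(150/365) = 1.02387766.
KRW accumulates by (1 + 0.0062)^(150/365) = 1.00254331.
So F = 0.06046 × 1.02387766 / 1.00254331 = 0.061746603 (INR/KRW).
Invert for KRW per INR: 1 / 0.061746603 = 16.1952.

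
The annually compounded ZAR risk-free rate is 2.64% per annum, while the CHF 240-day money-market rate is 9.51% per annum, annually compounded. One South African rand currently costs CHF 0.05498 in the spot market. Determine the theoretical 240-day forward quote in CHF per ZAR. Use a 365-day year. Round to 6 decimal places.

0.057373

T = 240/365 years.
Growth of 1 CHF over T: (1 + 0.0951)^(240/365) = 1.0615543.
ZAR accumulates by (1 + 0.0264)^(240/365) = 1.0172813.
CIP: F = S · (grow CHF)/(grow ZAR) = 0.05498 × 1.0615543/1.0172813 = 0.05737278 CHF per ZAR.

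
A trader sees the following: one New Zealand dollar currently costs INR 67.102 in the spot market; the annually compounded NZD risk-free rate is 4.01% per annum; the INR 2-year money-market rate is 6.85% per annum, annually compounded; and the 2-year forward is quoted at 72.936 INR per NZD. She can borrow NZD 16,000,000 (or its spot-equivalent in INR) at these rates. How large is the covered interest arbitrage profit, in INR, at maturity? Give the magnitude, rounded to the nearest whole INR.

INR 36,686,651

T = 2 years.
Invest the NZD and cover forward: 16,000,000 × 1.08180801 × 72.936 = INR 1,262,443,984.28.
Convert at spot and invest in INR: 16,000,000 × 67.102 × 1.14169225 = INR 1,225,757,333.75.
The quoted forward overvalues NZD, so borrow INR, buy NZD at spot, deposit the NZD at 4.01%, and sell the proceeds forward at 72.936.
The gap between the two covered legs is INR 36,686,651.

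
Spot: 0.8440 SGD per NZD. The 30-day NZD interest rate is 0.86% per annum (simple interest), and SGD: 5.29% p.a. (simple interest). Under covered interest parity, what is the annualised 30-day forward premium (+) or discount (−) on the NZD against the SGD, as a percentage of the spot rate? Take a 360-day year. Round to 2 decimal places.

+4.43%

T = 30/360 years.
CIP forward (SGD per NZD) = 0.844 × 1.0044083/1.0007167 = 0.8471135.
(F − S)/S ÷ T = (0.8471135 − 0.844)/0.844/(30/360) = 0.044268 → 4.43%.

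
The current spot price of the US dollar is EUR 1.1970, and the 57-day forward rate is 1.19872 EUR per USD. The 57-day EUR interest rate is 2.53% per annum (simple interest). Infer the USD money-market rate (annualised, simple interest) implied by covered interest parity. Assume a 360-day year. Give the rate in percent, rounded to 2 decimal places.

1.62%

T = 57/360 years.
F/S = 1.19872/1.197 = 1.0014369 = (growth of EUR) / (growth of USD).
The EUR side grows by 1 + 0.0253×57/360 = 1.0040058.
That pins the USD growth at 1.0025652.
r = (1.0025652 − 1)/(57/360) = 0.016201 → 1.62%.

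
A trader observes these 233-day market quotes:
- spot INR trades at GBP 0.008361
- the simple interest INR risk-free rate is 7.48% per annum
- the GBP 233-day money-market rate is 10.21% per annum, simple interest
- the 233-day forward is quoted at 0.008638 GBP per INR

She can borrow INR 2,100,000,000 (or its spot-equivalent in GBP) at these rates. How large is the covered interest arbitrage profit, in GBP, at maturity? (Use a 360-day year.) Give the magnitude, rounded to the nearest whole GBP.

T = 233/360 years.
Invest the INR and cover forward: 2,100,000,000 × 1.0484122222 × 0.008638 = GBP 19,017,988.03.
Convert at spot and invest in GBP: 2,100,000,000 × 0.008361 × 1.0660813889 = GBP 18,718,363.63.
The quoted forward overvalues INR, so borrow GBP, buy INR at spot, deposit the INR at 7.48%, and sell the proceeds forward at 0.008638.
Profit = 19,017,988.03 − 18,718,363.63 = GBP 299,624.

GBP 299,624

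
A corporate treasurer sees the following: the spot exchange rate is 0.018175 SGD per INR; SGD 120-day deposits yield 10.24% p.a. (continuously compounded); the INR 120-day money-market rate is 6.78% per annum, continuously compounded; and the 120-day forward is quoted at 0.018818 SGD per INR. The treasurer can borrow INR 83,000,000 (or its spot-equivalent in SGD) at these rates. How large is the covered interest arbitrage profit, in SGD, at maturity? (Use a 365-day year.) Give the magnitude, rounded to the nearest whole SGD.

T = 120/365 years.
Route A — deposit INR, sell forward: 83,000,000 × 1.022540698 × 0.018818 = SGD 1,597,100.18.
Route B — convert at spot, deposit SGD: 83,000,000 × 0.018175 × 1.034238858 = SGD 1,560,175.17.
The quoted forward overvalues INR, so borrow SGD, buy INR at spot, deposit the INR at 6.78%, and sell the proceeds forward at 0.018818.
The gap between the two covered legs is SGD 36,925.

SGD 36,925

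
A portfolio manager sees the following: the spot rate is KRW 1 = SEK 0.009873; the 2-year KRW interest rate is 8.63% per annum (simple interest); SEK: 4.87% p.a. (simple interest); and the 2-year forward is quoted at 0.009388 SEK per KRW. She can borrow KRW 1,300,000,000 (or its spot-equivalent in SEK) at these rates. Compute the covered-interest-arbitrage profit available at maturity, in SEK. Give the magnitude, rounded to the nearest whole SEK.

SEK 225,860

T = 2 years.
Keep in KRW, deliver into the forward: 1,300,000,000·1.172600·0.009388 = SEK 14,310,879.44.
Swap to SEK now, deposit: 1,300,000,000·0.009873·1.097400 = SEK 14,085,019.26.
The quoted forward overvalues KRW, so borrow SEK, buy KRW at spot, deposit the KRW at 8.63%, and sell the proceeds forward at 0.009388.
The gap between the two covered legs is SEK 225,860.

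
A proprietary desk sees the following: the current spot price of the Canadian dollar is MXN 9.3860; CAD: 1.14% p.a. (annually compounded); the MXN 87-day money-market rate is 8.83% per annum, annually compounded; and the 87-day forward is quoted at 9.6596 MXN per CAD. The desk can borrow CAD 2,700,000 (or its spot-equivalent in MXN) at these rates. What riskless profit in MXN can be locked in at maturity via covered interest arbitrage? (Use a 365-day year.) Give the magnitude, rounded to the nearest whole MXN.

T = 87/365 years.
Keep in CAD, deliver into the forward: 2,700,000·1.002705542·9.6596 = MXN 26,151,483.02.
Swap to MXN now, deposit: 2,700,000·9.3860·1.0203737143 = MXN 25,858,514.74.
The quoted forward overvalues CAD, so borrow MXN, buy CAD at spot, deposit the CAD at 1.14%, and sell the proceeds forward at 9.6596.
Profit = 26,151,483.02 − 25,858,514.74 = MXN 292,968.

MXN 292,968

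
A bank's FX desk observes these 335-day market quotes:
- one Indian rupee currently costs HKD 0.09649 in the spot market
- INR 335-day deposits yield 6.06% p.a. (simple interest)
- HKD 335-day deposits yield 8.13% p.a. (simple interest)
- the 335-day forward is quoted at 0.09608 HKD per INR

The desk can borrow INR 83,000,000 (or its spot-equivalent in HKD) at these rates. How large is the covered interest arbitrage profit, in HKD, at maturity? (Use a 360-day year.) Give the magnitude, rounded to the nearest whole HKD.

T = 335/360 years.
Route A — deposit INR, sell forward: 83,000,000 × 1.056391667 × 0.09608 = HKD 8,424,343.24.
Route B — convert at spot, deposit HKD: 83,000,000 × 0.09649 × 1.075654167 = HKD 8,614,559.26.
The quoted forward undervalues INR, so borrow INR, convert to HKD at spot, deposit the HKD at 8.13%, and buy INR forward at 0.09608 to cover the loan.
Arbitrage profit = |8,424,343.24 − 8,614,559.26| = HKD 190,216.

HKD 190,216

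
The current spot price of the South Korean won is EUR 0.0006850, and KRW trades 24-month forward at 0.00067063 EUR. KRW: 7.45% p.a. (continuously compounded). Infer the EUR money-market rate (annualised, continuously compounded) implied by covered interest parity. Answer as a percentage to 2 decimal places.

6.39%

T = 2 years.
By CIP, F/S equals the EUR-to-KRW growth ratio: 0.00067063/0.000685 = 0.9790219.
KRW growth factor: e^(0.0745×2) = 1.160673.
That pins the EUR growth at 1.1363243.
r = ln(1.1363243)/2 = 0.063899 → 6.39%.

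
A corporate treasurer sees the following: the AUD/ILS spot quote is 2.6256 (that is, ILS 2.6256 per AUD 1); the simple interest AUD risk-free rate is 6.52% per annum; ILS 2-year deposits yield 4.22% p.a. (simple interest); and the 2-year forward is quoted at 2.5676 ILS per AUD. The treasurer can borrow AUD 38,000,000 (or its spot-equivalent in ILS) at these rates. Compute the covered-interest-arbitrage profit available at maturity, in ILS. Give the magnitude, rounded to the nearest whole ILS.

T = 2 years.
Route A — deposit AUD, sell forward: 38,000,000 × 1.130400 × 2.5676 = ILS 110,291,771.52.
Route B — convert at spot, deposit ILS: 38,000,000 × 2.6256 × 1.084400 = ILS 108,193,624.32.
The quoted forward overvalues AUD, so borrow ILS, buy AUD at spot, deposit the AUD at 6.52%, and sell the proceeds forward at 2.5676.
The gap between the two covered legs is ILS 2,098,147.

ILS 2,098,147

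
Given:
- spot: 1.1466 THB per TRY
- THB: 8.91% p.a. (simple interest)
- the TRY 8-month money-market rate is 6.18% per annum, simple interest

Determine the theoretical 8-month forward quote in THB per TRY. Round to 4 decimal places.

T = 8/12 years.
THB accumulates by 1 + 0.0891×8/12 = 1.059400.
Growth of 1 TRY over T: 1 + 0.0618×8/12 = 1.041200.
So F = 1.1466 × 1.059400 / 1.041200 = 1.166642 (THB/TRY).

1.1666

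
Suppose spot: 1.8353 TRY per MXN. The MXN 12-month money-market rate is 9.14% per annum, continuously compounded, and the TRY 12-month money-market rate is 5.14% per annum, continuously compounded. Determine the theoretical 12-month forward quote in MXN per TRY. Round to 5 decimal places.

0.56711

T = 1 year.
Growth of 1 TRY over T: e^(0.0514×1) = 1.0527439.
MXN growth factor: e^(0.0914×1) = 1.0957072.
So F = 1.8353 × 1.0527439 / 1.0957072 = 1.763337 (TRY/MXN).
Invert for MXN per TRY: 1 / 1.763337 = 0.56711.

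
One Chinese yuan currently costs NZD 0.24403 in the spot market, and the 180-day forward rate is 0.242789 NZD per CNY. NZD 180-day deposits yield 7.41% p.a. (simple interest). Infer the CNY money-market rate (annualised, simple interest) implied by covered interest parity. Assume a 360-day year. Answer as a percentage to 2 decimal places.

T = 180/360 years.
F/S = 0.242789/0.24403 = 0.9949146 = (growth of NZD) / (growth of CNY).
NZD growth factor: 1 + 0.0741×180/360 = 1.037050.
Hence g_CNY = 1.0423508.
r = (1.0423508 − 1)/(180/360) = 0.084702 → 8.47%.

8.47%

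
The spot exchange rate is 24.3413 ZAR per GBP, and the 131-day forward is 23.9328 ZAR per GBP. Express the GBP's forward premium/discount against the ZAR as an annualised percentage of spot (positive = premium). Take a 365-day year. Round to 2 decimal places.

T = 131/365 years.
GBP trades forward at -1.67822% vs spot over the period.
Per annum: -0.0167822 / (131/365) = -0.046760 = -4.68%.

-4.68%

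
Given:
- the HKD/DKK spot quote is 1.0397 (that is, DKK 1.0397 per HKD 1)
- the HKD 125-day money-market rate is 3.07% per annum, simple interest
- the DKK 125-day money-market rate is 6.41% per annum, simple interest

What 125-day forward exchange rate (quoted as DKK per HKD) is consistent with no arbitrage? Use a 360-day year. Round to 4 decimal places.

T = 125/360 years.
Growth of 1 DKK over T: 1 + 0.0641×125/360 = 1.0222569.
Growth of 1 HKD over T: 1 + 0.0307×125/360 = 1.0106597.
So F = 1.0397 × 1.0222569 / 1.0106597 = 1.051630 (DKK/HKD).

1.0516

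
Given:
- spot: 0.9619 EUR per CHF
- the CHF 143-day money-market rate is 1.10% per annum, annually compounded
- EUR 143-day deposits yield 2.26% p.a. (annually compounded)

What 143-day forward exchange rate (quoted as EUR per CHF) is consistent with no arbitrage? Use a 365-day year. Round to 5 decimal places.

0.96621

T = 143/365 years.
Growth of 1 EUR over T: (1 + 0.0226)^(143/365) = 1.0087941.
CHF accumulates by (1 + 0.0110)^(143/365) = 1.0042953.
So F = 0.9619 × 1.0087941 / 1.0042953 = 0.9662089 (EUR/CHF).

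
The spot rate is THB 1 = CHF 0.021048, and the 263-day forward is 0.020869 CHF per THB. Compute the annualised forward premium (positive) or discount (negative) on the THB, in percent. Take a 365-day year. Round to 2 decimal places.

T = 263/365 years.
(F − S)/S = (0.020869 − 0.021048)/0.021048 = -0.0085044.
Annualise by dividing by T: -0.0085044 / (263/365) = -0.011803 → -1.18%.

-1.18%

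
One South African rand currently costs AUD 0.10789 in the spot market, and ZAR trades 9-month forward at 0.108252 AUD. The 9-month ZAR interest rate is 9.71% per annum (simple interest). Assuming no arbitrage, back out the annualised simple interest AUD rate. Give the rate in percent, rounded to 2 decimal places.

10.19%

T = 9/12 years.
F/S = 0.108252/0.10789 = 1.0033553 = (growth of AUD) / (growth of ZAR).
ZAR growth factor: 1 + 0.0971×9/12 = 1.072825.
Hence g_AUD = 1.0764246.
(1.0764246 − 1)/T = 0.101899, i.e. 10.19%.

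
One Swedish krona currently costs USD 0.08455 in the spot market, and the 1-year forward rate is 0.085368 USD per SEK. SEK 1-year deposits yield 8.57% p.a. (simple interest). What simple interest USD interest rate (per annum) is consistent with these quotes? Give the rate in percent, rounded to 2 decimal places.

T = 1 year.
By CIP, F/S equals the USD-to-SEK growth ratio: 0.085368/0.08455 = 1.0096747.
SEK growth factor: 1 + 0.0857×1 = 1.085700.
Hence g_USD = 1.0962038.
(1.0962038 − 1)/T = 0.096204, i.e. 9.62%.

9.62%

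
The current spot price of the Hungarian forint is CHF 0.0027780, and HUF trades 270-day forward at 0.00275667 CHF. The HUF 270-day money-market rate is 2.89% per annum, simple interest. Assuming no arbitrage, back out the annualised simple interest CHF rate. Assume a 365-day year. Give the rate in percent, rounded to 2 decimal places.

1.83%

T = 270/365 years.
F/S = 0.00275667/0.002778 = 0.9923218 = (growth of CHF) / (growth of HUF).
HUF growth factor: 1 + 0.0289×270/365 = 1.0213781.
Hence g_CHF = 1.0135358.
(1.0135358 − 1)/T = 0.018298, i.e. 1.83%.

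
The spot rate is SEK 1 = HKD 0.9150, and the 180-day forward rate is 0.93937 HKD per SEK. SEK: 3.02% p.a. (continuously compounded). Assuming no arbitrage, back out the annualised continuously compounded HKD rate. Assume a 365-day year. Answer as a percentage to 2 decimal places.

8.35%

T = 180/365 years.
CIP gives F = S · g_HKD/g_SEK, so g_HKD/g_SEK = 0.93937/0.915 = 1.0266339.
The SEK side grows by e^(0.0302×180/365) = 1.0150046.
Hence g_HKD = 1.0420381.
Take logs: ln 1.0420381 / (180/365) = 0.083501, so 8.35%.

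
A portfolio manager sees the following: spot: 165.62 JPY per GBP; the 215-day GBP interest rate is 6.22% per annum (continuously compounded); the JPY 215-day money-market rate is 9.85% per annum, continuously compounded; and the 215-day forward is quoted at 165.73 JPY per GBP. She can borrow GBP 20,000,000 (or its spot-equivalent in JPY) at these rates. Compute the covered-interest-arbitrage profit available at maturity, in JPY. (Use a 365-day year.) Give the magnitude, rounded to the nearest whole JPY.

T = 215/365 years.
Invest the GBP and cover forward: 20,000,000 × 1.037317813404 × 165.73 = JPY 3,438,293,624.31.
Convert at spot and invest in JPY: 20,000,000 × 165.62 × 1.0597367709 = JPY 3,510,272,079.93.
The quoted forward undervalues GBP, so borrow GBP, convert to JPY at spot, deposit the JPY at 9.85%, and buy GBP forward at 165.73 to cover the loan.
Profit = 3,510,272,079.93 − 3,438,293,624.31 = JPY 71,978,456.

JPY 71,978,456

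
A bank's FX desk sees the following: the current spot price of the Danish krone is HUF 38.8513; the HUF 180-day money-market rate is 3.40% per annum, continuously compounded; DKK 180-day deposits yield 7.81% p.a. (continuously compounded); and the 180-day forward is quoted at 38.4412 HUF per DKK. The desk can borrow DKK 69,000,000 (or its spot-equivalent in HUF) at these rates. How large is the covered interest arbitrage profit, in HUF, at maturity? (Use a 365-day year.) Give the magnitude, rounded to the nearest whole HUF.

T = 180/365 years.
Keep in DKK, deliver into the forward: 69,000,000·1.039266388418·38.4412 = HUF 2,756,594,649.24.
Swap to HUF now, deposit: 69,000,000·38.8513·1.016908480445 = HUF 2,726,066,934.80.
The quoted forward overvalues DKK, so borrow HUF, buy DKK at spot, deposit the DKK at 7.81%, and sell the proceeds forward at 38.4412.
Arbitrage profit = |2,756,594,649.24 − 2,726,066,934.80| = HUF 30,527,714.

HUF 30,527,714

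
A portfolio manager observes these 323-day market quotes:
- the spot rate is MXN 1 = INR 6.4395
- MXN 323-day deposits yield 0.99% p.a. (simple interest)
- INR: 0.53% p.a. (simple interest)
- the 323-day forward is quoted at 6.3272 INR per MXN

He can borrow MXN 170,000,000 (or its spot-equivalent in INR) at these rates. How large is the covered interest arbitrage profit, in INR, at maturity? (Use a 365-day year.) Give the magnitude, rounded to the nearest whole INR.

INR 14,802,013

T = 323/365 years.
Route A — deposit MXN, sell forward: 170,000,000 × 1.008760821918 × 6.3272 = INR 1,085,047,350.31.
Route B — convert at spot, deposit INR: 170,000,000 × 6.4395 × 1.004690136986 = INR 1,099,849,363.31.
The quoted forward undervalues MXN, so borrow MXN, convert to INR at spot, deposit the INR at 0.53%, and buy MXN forward at 6.3272 to cover the loan.
Arbitrage profit = |1,085,047,350.31 − 1,099,849,363.31| = INR 14,802,013.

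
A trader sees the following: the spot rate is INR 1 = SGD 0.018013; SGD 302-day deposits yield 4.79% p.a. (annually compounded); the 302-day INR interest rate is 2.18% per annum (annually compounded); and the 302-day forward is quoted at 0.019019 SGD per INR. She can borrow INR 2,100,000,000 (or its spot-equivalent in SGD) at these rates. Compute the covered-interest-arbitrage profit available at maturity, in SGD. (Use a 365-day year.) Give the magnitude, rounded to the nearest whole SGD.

SGD 1,338,563

T = 302/365 years.
Route A — deposit INR, sell forward: 2,100,000,000 × 1.0180036113 × 0.019019 = SGD 40,658,962.43.
Route B — convert at spot, deposit SGD: 2,100,000,000 × 0.018013 × 1.0394714852 = SGD 39,320,399.71.
The quoted forward overvalues INR, so borrow SGD, buy INR at spot, deposit the INR at 2.18%, and sell the proceeds forward at 0.019019.
Arbitrage profit = |40,658,962.43 − 39,320,399.71| = SGD 1,338,563.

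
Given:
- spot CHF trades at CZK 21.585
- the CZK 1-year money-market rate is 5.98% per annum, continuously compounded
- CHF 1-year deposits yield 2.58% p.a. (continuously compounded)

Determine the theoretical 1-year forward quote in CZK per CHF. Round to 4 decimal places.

T = 1 year.
CZK growth factor: e^(0.0598×1) = 1.0616242.
CHF growth factor: e^(0.0258×1) = 1.0261357.
So F = 21.585 × 1.0616242 / 1.0261357 = 22.331509 (CZK/CHF).

22.3315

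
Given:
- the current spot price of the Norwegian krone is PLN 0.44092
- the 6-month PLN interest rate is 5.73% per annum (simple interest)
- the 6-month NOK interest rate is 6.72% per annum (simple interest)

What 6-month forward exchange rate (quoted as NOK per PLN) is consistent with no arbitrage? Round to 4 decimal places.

2.2789

T = 6/12 years.
PLN growth factor: 1 + 0.0573×6/12 = 1.028650.
NOK accumulates by 1 + 0.0672×6/12 = 1.033600.
Forward (PLN per NOK) = 0.44092 × 1.028650 / 1.033600 = 0.4388084.
Quoted the other way: 1/0.4388084 = 2.2789 NOK per PLN.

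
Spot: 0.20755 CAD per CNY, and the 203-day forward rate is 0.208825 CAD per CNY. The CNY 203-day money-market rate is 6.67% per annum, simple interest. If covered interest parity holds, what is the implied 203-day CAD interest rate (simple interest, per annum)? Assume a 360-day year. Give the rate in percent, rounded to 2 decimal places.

T = 203/360 years.
By CIP, F/S equals the CAD-to-CNY growth ratio: 0.208825/0.20755 = 1.0061431.
CNY growth factor: 1 + 0.0667×203/360 = 1.0376114.
Hence g_CAD = 1.0439856.
r = (1.0439856 − 1)/(203/360) = 0.078004 → 7.80%.

7.80%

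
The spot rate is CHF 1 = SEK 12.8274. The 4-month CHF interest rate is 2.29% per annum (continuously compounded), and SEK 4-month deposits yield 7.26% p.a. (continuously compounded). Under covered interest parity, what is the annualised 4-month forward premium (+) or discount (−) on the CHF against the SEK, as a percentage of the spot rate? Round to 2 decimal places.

+5.01%

T = 4/12 years.
F = S · g_SEK/g_CHF = 12.8274 × 1.0244952/1.0076625 = 13.0416779.
Annualised premium = (F − S)/S × (1/T) = (13.0416779 − 12.8274)/12.8274 ÷ (4/12) = 5.01%.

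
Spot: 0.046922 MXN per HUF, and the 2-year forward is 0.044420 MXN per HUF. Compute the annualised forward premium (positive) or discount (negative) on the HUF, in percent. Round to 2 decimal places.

T = 2 years.
HUF trades forward at -5.33225% vs spot over the period.
×(1/T) gives -2.67% p.a.

-2.67%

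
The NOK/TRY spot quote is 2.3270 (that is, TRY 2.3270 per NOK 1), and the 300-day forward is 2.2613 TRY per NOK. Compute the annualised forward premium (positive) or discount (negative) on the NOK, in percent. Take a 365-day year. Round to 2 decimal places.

T = 300/365 years.
Period premium: (2.2613 − 2.327)/2.327 = -0.0282338.
×(1/T) gives -3.44% p.a.

-3.44%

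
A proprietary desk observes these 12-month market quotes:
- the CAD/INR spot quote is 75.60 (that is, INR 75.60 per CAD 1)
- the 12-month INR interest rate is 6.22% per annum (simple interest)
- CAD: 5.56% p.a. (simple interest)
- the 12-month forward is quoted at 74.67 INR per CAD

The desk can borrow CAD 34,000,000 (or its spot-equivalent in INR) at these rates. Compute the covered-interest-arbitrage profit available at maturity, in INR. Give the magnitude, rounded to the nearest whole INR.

INR 50,342,712

T = 1 year.
Route A — deposit CAD, sell forward: 34,000,000 × 1.055600 × 74.67 = INR 2,679,936,168.00.
Route B — convert at spot, deposit INR: 34,000,000 × 75.60 × 1.062200 = INR 2,730,278,880.00.
The quoted forward undervalues CAD, so borrow CAD, convert to INR at spot, deposit the INR at 6.22%, and buy CAD forward at 74.67 to cover the loan.
Profit = 2,730,278,880.00 − 2,679,936,168.00 = INR 50,342,712.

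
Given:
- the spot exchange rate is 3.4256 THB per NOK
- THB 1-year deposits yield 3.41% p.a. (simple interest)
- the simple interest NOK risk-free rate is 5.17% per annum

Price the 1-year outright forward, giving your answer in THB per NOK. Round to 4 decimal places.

T = 1 year.
THB accumulates by 1 + 0.0341×1 = 1.034100.
Growth of 1 NOK over T: 1 + 0.0517×1 = 1.051700.
CIP: F = S · (grow THB)/(grow NOK) = 3.4256 × 1.034100/1.051700 = 3.368273 THB per NOK.

3.3683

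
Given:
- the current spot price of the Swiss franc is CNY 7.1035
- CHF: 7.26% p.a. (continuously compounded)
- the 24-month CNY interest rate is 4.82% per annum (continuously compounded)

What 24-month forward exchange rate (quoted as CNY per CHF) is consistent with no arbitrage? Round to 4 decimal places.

T = 2 years.
Growth of 1 CNY over T: e^(0.0482×2) = 1.1011995.
CHF accumulates by e^(0.0726×2) = 1.1562708.
CIP: F = S · (grow CNY)/(grow CHF) = 7.1035 × 1.1011995/1.1562708 = 6.765172 CNY per CHF.

6.7652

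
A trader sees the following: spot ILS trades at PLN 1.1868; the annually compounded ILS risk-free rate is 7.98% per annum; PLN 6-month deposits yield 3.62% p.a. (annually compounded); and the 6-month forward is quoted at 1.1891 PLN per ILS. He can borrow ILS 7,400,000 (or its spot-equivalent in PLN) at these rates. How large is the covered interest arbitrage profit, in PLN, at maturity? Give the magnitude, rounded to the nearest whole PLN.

PLN 203,829

T = 6/12 years.
Keep in ILS, deliver into the forward: 7,400,000·1.039134255·1.1891 = PLN 9,143,695.62.
Swap to PLN now, deposit: 7,400,000·1.1868·1.017939094 = PLN 8,939,866.86.
The quoted forward overvalues ILS, so borrow PLN, buy ILS at spot, deposit the ILS at 7.98%, and sell the proceeds forward at 1.1891.
The gap between the two covered legs is PLN 203,829.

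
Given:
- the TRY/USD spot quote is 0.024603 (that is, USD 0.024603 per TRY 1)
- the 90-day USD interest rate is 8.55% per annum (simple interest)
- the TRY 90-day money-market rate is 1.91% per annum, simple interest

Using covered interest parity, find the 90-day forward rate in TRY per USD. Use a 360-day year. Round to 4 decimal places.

T = 90/360 years.
USD growth factor: 1 + 0.0855×90/360 = 1.021375.
Growth of 1 TRY over T: 1 + 0.0191×90/360 = 1.004775.
CIP: F = S · (grow USD)/(grow TRY) = 0.024603 × 1.021375/1.004775 = 0.025009469 USD per TRY.
Quoted the other way: 1/0.025009469 = 39.9849 TRY per USD.

39.9849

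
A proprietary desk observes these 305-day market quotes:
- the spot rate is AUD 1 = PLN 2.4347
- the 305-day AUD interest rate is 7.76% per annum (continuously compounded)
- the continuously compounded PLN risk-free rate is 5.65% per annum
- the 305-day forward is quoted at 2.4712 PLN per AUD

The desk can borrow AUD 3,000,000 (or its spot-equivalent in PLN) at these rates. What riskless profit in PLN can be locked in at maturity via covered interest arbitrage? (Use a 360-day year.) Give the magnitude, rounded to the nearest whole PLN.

T = 305/360 years.
Keep in AUD, deliver into the forward: 3,000,000·1.067953761·2.4712 = PLN 7,917,382.00.
Swap to PLN now, deposit: 3,000,000·2.4347·1.049032232 = PLN 7,662,236.33.
The quoted forward overvalues AUD, so borrow PLN, buy AUD at spot, deposit the AUD at 7.76%, and sell the proceeds forward at 2.4712.
Arbitrage profit = |7,917,382.00 − 7,662,236.33| = PLN 255,146.

PLN 255,146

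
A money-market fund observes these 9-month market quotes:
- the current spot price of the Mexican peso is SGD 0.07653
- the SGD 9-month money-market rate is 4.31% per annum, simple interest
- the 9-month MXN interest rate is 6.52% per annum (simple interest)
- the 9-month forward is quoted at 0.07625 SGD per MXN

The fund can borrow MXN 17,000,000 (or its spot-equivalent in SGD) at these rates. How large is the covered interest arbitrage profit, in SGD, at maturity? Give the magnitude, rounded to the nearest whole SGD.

T = 9/12 years.
Keep in MXN, deliver into the forward: 17,000,000·1.048900·0.07625 = SGD 1,359,636.63.
Swap to SGD now, deposit: 17,000,000·0.07653·1.032325 = SGD 1,343,065.15.
The quoted forward overvalues MXN, so borrow SGD, buy MXN at spot, deposit the MXN at 6.52%, and sell the proceeds forward at 0.07625.
Profit = 1,359,636.63 − 1,343,065.15 = SGD 16,571.

SGD 16,571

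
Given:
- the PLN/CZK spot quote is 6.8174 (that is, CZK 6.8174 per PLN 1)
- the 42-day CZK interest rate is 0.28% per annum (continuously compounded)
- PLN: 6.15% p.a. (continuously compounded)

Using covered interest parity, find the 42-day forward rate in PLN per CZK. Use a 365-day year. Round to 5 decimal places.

0.14768

T = 42/365 years.
CZK growth factor: e^(0.0028×42/365) = 1.0003222.
PLN growth factor: e^(0.0615×42/365) = 1.0071018.
CIP: F = S · (grow CZK)/(grow PLN) = 6.8174 × 1.0003222/1.0071018 = 6.771507 CZK per PLN.
Invert for PLN per CZK: 1 / 6.771507 = 0.14768.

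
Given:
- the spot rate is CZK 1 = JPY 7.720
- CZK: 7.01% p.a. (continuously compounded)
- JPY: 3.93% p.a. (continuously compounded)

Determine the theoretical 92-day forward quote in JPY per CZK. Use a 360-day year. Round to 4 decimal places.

T = 92/360 years.
Growth of 1 JPY over T: e^(0.0393×92/360) = 1.0100939.
CZK accumulates by e^(0.0701×92/360) = 1.0180759.
Forward (JPY per CZK) = 7.72 × 1.0100939 / 1.0180759 = 7.659473.

7.6595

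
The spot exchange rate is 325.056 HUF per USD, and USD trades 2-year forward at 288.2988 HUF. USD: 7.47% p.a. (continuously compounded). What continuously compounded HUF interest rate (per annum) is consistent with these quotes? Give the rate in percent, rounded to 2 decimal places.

T = 2 years.
CIP gives F = S · g_HUF/g_USD, so g_HUF/g_USD = 288.2988/325.056 = 0.8869204.
The USD side grows by e^(0.0747×2) = 1.1611374.
Hence g_HUF = 1.0298364.
Take logs: ln 1.0298364 / 2 = 0.014700, so 1.47%.

1.47%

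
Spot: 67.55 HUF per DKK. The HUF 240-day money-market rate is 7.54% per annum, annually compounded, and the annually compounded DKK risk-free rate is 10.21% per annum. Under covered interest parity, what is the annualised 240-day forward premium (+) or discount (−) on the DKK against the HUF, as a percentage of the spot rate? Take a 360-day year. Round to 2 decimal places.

T = 240/360 years.
No-arbitrage forward: 67.55 × 1.0496553 / 1.066958 = 66.45455 HUF/DKK.
(F − S)/S ÷ T = (66.45455 − 67.55)/67.55/(240/360) = -0.024325 → -2.43%.

-2.43%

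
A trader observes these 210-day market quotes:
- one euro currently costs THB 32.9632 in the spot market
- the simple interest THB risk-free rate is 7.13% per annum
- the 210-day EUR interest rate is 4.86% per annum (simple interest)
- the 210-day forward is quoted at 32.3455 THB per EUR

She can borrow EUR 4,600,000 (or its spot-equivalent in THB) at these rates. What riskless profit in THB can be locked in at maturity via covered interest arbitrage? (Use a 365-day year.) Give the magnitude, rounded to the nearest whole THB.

T = 210/365 years.
Route A — deposit EUR, sell forward: 4,600,000 × 1.02796164384 × 32.3455 = THB 152,949,693.41.
Route B — convert at spot, deposit THB: 4,600,000 × 32.9632 × 1.04102191781 = THB 157,850,902.93.
The quoted forward undervalues EUR, so borrow EUR, convert to THB at spot, deposit the THB at 7.13%, and buy EUR forward at 32.3455 to cover the loan.
Arbitrage profit = |152,949,693.41 − 157,850,902.93| = THB 4,901,210.

THB 4,901,210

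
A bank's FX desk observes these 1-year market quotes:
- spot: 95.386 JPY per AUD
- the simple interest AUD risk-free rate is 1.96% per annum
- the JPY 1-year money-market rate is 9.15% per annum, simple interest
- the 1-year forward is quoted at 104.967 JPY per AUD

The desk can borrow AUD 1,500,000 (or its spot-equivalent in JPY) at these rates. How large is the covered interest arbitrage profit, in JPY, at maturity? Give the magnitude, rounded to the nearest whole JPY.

JPY 4,365,801

T = 1 year.
Keep in AUD, deliver into the forward: 1,500,000·1.019600·104.967 = JPY 160,536,529.80.
Swap to JPY now, deposit: 1,500,000·95.386·1.091500 = JPY 156,170,728.50.
The quoted forward overvalues AUD, so borrow JPY, buy AUD at spot, deposit the AUD at 1.96%, and sell the proceeds forward at 104.967.
The gap between the two covered legs is JPY 4,365,801.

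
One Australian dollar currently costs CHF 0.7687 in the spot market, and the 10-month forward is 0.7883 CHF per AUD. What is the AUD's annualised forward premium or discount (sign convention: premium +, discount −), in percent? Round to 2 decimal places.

+3.06%

T = 10/12 years.
(F − S)/S = (0.7883 − 0.7687)/0.7687 = 0.0254976.
Per annum: 0.0254976 / (10/12) = 0.030597 = 3.06%.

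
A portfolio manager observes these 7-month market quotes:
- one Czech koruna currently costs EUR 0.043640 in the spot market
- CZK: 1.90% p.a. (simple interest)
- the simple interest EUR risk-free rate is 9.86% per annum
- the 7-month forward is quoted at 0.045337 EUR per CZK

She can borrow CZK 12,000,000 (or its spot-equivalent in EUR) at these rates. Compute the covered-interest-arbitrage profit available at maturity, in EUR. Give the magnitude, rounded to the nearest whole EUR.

EUR 3,727

T = 7/12 years.
Invest the CZK and cover forward: 12,000,000 × 1.01108333 × 0.045337 = EUR 550,073.82.
Convert at spot and invest in EUR: 12,000,000 × 0.043640 × 1.05751667 = EUR 553,800.33.
The quoted forward undervalues CZK, so borrow CZK, convert to EUR at spot, deposit the EUR at 9.86%, and buy CZK forward at 0.045337 to cover the loan.
Profit = 553,800.33 − 550,073.82 = EUR 3,727.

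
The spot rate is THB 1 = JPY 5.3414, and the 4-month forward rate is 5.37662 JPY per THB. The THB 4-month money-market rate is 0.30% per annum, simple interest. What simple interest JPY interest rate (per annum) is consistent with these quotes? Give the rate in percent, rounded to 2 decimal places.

T = 4/12 years.
F/S = 5.37662/5.3414 = 1.0065938 = (growth of JPY) / (growth of THB).
THB growth factor: 1 + 0.0030×4/12 = 1.001000.
Hence g_JPY = 1.0076004.
r = (1.0076004 − 1)/(4/12) = 0.022801 → 2.28%.

2.28%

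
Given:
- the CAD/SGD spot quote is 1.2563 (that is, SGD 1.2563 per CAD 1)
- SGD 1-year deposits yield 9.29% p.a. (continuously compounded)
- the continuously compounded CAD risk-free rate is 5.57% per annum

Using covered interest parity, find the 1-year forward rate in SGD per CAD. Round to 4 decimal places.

T = 1 year.
SGD growth factor: e^(0.0929×1) = 1.097352.
CAD accumulates by e^(0.0557×1) = 1.0572805.
CIP: F = S · (grow SGD)/(grow CAD) = 1.2563 × 1.097352/1.0572805 = 1.303914 SGD per CAD.

1.3039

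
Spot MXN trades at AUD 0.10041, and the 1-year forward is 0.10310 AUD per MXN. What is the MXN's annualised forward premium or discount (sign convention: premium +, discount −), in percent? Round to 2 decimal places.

+2.68%

T = 1 year.
Period premium: (0.10310 − 0.10041)/0.10041 = 0.0267902.
×(1/T) gives 2.68% p.a.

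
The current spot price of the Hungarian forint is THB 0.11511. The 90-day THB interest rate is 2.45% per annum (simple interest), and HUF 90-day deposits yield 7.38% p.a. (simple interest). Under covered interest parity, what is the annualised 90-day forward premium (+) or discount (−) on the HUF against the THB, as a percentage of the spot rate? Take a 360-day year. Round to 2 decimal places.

-4.84%

T = 90/360 years.
No-arbitrage forward: 0.11511 × 1.006125 / 1.018450 = 0.11371697 THB/HUF.
Annualised premium = (F − S)/S × (1/T) = (0.11371697 − 0.11511)/0.11511 ÷ (90/360) = -4.84%.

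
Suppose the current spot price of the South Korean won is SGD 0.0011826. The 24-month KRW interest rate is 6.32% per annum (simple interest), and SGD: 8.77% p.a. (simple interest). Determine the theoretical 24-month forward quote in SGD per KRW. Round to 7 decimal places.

0.0012340

T = 2 years.
Growth of 1 SGD over T: 1 + 0.0877×2 = 1.175400.
KRW accumulates by 1 + 0.0632×2 = 1.126400.
CIP: F = S · (grow SGD)/(grow KRW) = 0.0011826 × 1.175400/1.126400 = 0.001234045 SGD per KRW.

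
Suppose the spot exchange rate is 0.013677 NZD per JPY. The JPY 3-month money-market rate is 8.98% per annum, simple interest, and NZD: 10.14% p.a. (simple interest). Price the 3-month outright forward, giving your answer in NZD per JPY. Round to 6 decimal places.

T = 3/12 years.
NZD growth factor: 1 + 0.1014×3/12 = 1.025350.
JPY accumulates by 1 + 0.0898×3/12 = 1.022450.
CIP: F = S · (grow NZD)/(grow JPY) = 0.013677 × 1.025350/1.022450 = 0.01371579 NZD per JPY.

0.013716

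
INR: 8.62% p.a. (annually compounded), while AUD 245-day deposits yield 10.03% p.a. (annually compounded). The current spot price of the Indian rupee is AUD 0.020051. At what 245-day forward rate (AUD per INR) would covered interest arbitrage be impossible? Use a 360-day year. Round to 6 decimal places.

0.020228

T = 245/360 years.
AUD growth factor: (1 + 0.1003)^(245/360) = 1.0672118.
INR growth factor: (1 + 0.0862)^(245/360) = 1.0578854.
Forward (AUD per INR) = 0.020051 × 1.0672118 / 1.0578854 = 0.02022777.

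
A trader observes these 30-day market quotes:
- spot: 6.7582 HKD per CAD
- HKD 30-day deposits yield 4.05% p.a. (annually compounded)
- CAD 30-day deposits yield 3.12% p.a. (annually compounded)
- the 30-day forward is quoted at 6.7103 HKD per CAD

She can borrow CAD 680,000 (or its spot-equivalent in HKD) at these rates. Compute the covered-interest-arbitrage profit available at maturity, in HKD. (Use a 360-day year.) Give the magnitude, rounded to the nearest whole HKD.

T = 30/360 years.
Keep in CAD, deliver into the forward: 680,000·1.002563545·6.7103 = HKD 4,574,701.47.
Swap to HKD now, deposit: 680,000·6.7582·1.003313926 = HKD 4,610,805.40.
The quoted forward undervalues CAD, so borrow CAD, convert to HKD at spot, deposit the HKD at 4.05%, and buy CAD forward at 6.7103 to cover the loan.
Arbitrage profit = |4,574,701.47 − 4,610,805.40| = HKD 36,104.

HKD 36,104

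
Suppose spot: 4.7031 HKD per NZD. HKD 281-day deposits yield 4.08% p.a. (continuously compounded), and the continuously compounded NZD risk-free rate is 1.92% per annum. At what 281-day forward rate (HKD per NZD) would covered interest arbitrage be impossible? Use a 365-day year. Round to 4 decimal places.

4.7820

T = 281/365 years.
Growth of 1 HKD over T: e^(0.0408×281/365) = 1.0319089.
Growth of 1 NZD over T: e^(0.0192×281/365) = 1.0148912.
CIP: F = S · (grow HKD)/(grow NZD) = 4.7031 × 1.0319089/1.0148912 = 4.781962 HKD per NZD.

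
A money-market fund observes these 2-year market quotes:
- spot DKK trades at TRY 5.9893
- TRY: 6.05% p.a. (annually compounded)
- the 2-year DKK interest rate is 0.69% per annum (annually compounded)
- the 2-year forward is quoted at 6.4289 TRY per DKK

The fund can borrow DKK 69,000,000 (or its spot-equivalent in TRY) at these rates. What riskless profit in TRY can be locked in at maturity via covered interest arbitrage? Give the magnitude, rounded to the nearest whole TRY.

TRY 15,042,189

T = 2 years.
Invest the DKK and cover forward: 69,000,000 × 1.01384761 × 6.4289 = TRY 449,736,818.10.
Convert at spot and invest in TRY: 69,000,000 × 5.9893 × 1.12466025 = TRY 464,779,006.84.
The quoted forward undervalues DKK, so borrow DKK, convert to TRY at spot, deposit the TRY at 6.05%, and buy DKK forward at 6.4289 to cover the loan.
The gap between the two covered legs is TRY 15,042,189.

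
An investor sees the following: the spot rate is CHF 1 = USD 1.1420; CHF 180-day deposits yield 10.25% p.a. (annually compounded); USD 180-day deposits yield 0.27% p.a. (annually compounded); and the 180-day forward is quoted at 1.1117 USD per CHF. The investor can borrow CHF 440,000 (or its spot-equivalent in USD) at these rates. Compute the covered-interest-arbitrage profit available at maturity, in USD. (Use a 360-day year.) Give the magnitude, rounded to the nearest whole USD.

USD 10,448

T = 180/360 years.
Invest the CHF and cover forward: 440,000 × 1.050000 × 1.1117 = USD 513,605.40.
Convert at spot and invest in USD: 440,000 × 1.1420 × 1.00134909 = USD 503,157.89.
The quoted forward overvalues CHF, so borrow USD, buy CHF at spot, deposit the CHF at 10.25%, and sell the proceeds forward at 1.1117.
Arbitrage profit = |513,605.40 − 503,157.89| = USD 10,448.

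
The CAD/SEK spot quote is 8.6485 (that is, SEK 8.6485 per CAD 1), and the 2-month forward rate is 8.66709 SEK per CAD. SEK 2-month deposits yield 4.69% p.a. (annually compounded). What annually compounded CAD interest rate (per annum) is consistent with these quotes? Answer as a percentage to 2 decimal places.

T = 2/12 years.
F/S = 8.66709/8.6485 = 1.0021495 = (growth of SEK) / (growth of CAD).
The SEK side grows by (1 + 0.0469)^(2/12) = 1.0076682.
That pins the CAD growth at 1.0055069.
Annualise: 1.0055069^(12/2) − 1 = 0.033500 = 3.35%.

3.35%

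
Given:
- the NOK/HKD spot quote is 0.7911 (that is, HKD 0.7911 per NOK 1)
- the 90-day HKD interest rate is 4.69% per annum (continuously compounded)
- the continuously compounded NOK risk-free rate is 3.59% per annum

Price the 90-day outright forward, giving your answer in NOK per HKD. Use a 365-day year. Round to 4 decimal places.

1.2606

T = 90/365 years.
HKD growth factor: e^(0.0469×90/365) = 1.0116315.
NOK accumulates by e^(0.0359×90/365) = 1.0088914.
CIP: F = S · (grow HKD)/(grow NOK) = 0.7911 × 1.0116315/1.0088914 = 0.7932486 HKD per NOK.
Quoted the other way: 1/0.7932486 = 1.2606 NOK per HKD.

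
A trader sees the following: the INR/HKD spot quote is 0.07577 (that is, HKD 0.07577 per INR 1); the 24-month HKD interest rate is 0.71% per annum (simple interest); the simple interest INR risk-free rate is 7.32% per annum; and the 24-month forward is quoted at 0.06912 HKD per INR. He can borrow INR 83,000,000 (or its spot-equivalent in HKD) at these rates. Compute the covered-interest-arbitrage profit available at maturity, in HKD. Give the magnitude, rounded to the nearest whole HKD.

T = 2 years.
Invest the INR and cover forward: 83,000,000 × 1.146400 × 0.06912 = HKD 6,576,850.94.
Convert at spot and invest in HKD: 83,000,000 × 0.07577 × 1.014200 = HKD 6,378,212.52.
The quoted forward overvalues INR, so borrow HKD, buy INR at spot, deposit the INR at 7.32%, and sell the proceeds forward at 0.06912.
Profit = 6,576,850.94 − 6,378,212.52 = HKD 198,638.

HKD 198,638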